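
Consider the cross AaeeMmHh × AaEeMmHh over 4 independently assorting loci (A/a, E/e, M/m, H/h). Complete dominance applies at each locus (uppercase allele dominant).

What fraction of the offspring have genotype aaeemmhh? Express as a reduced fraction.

AaeeMmHh gametes: AeMH×2, AeMh×2, AemH×2, Aemh×2, aeMH×2, aeMh×2, aemH×2, aemh×2
AaEeMmHh gametes: AEMH×1, AEMh×1, AEmH×1, AEmh×1, AeMH×1, AeMh×1, AemH×1, Aemh×1, aEMH×1, aEMh×1, aEmH×1, aEmh×1, aeMH×1, aeMh×1, aemH×1, aemh×1
AaeeMmHh×AaEeMmHh grid (16·16=256): AAEeMMHH=2 AAEeMMHh=4 AAEeMMhh=2 AAEeMmHH=4 AAEeMmHh=8 AAEeMmhh=4 AAEemmHH=2 AAEemmHh=4 AAEemmhh=2 AAeeMMHH=2 AAeeMMHh=4 AAeeMMhh=2 AAeeMmHH=4 AAeeMmHh=8 AAeeMmhh=4 AAeemmHH=2 AAeemmHh=4 AAeemmhh=2 AaEeMMHH=4 AaEeMMHh=8 AaEeMMhh=4 AaEeMmHH=8 AaEeMmHh=16 AaEeMmhh=8 AaEemmHH=4 AaEemmHh=8 AaEemmhh=4 AaeeMMHH=4 AaeeMMHh=8 AaeeMMhh=4 AaeeMmHH=8 AaeeMmHh=16 AaeeMmhh=8 AaeemmHH=4 AaeemmHh=8 Aaeemmhh=4 aaEeMMHH=2 aaEeMMHh=4 aaEeMMhh=2 aaEeMmHH=4 aaEeMmHh=8 aaEeMmhh=4 aaEemmHH=2 aaEemmHh=4 aaEemmhh=2 aaeeMMHH=2 aaeeMMHh=4 aaeeMMhh=2 aaeeMmHH=4 aaeeMmHh=8 aaeeMmhh=4 aaeemmHH=2 aaeemmHh=4 aaeemmhh=2
aaeemmhh hits 2/256; gcd=2; 2÷2/256÷2 = 1/128

P(aaeemmhh) = 1/128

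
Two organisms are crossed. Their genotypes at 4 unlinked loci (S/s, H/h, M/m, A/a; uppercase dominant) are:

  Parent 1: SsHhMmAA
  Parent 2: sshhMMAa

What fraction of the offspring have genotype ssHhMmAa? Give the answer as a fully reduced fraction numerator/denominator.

P(ssHhMmAa) = 1/16

SsHhMmAA gametes: SHMA×2, SHmA×2, ShMA×2, ShmA×2, sHMA×2, sHmA×2, shMA×2, shmA×2
sshhMMAa gametes: shMA×8, shMa×8
SsHhMmAA×sshhMMAa grid (16·16=256): SsHhMMAA=16 SsHhMMAa=16 SsHhMmAA=16 SsHhMmAa=16 SshhMMAA=16 SshhMMAa=16 SshhMmAA=16 SshhMmAa=16 ssHhMMAA=16 ssHhMMAa=16 ssHhMmAA=16 ssHhMmAa=16 sshhMMAA=16 sshhMMAa=16 sshhMmAA=16 sshhMmAa=16
ssHhMmAa hits 16/256; gcd=16; 16÷16/256÷16 = 1/16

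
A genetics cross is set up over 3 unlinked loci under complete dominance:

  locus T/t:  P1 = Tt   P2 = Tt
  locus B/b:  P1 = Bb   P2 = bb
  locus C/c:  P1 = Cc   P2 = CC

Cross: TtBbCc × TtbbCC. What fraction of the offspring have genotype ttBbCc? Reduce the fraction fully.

TtBbCc gametes: TBC×1, TBc×1, TbC×1, Tbc×1, tBC×1, tBc×1, tbC×1, tbc×1
TtbbCC gametes: TbC×4, tbC×4
TtBbCc×TtbbCC grid (8·8=64): TTBbCC=4 TTBbCc=4 TTbbCC=4 TTbbCc=4 TtBbCC=8 TtBbCc=8 TtbbCC=8 TtbbCc=8 ttBbCC=4 ttBbCc=4 ttbbCC=4 ttbbCc=4
ttBbCc hits 4/64; gcd=4; 4÷4/64÷4 = 1/16

P(ttBbCc) = 1/16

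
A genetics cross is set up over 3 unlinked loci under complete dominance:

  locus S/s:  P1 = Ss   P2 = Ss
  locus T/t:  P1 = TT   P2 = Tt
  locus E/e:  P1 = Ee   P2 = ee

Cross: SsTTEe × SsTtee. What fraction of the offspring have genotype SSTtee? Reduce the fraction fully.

SsTTEe gametes: STE×2, STe×2, sTE×2, sTe×2
SsTtee gametes: STe×2, Ste×2, sTe×2, ste×2
SsTTEe×SsTtee grid (8·8=64): SSTTEe=4 SSTTee=4 SSTtEe=4 SSTtee=4 SsTTEe=8 SsTTee=8 SsTtEe=8 SsTtee=8 ssTTEe=4 ssTTee=4 ssTtEe=4 ssTtee=4
SSTtee hits 4/64; gcd=4; 4÷4/64÷4 = 1/16

P(SSTtee) = 1/16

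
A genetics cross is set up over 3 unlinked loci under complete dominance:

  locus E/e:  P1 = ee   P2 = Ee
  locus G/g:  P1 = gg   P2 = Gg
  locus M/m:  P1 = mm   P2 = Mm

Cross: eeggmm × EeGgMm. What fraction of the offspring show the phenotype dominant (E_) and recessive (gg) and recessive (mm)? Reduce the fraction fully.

P(E_ gg mm) = 1/8

eeggmm gametes: egm×8
EeGgMm gametes: EGM×1, EGm×1, EgM×1, Egm×1, eGM×1, eGm×1, egM×1, egm×1
eeggmm×EeGgMm grid (8·8=64): EeGgMm=8 EeGgmm=8 EeggMm=8 Eeggmm=8 eeGgMm=8 eeGgmm=8 eeggMm=8 eeggmm=8
E_ gg mm hits 8/64; gcd=8; 8÷8/64÷8 = 1/8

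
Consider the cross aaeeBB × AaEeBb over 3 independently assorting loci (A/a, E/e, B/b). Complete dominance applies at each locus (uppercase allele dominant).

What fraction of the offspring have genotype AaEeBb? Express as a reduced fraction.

P(AaEeBb) = 1/8

aaeeBB gametes: aeB×8
AaEeBb gametes: AEB×1, AEb×1, AeB×1, Aeb×1, aEB×1, aEb×1, aeB×1, aeb×1
aaeeBB×AaEeBb grid (8·8=64): AaEeBB=8 AaEeBb=8 AaeeBB=8 AaeeBb=8 aaEeBB=8 aaEeBb=8 aaeeBB=8 aaeeBb=8
AaEeBb hits 8/64; gcd=8; 8÷8/64÷8 = 1/8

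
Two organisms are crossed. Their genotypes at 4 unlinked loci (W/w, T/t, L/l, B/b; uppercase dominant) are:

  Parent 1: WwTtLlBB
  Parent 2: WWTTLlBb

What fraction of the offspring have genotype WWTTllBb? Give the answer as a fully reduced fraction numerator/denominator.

WwTtLlBB gametes: WTLB×2, WTlB×2, WtLB×2, WtlB×2, wTLB×2, wTlB×2, wtLB×2, wtlB×2
WWTTLlBb gametes: WTLB×4, WTLb×4, WTlB×4, WTlb×4
WwTtLlBB×WWTTLlBb grid (16·16=256): WWTTLLBB=8 WWTTLLBb=8 WWTTLlBB=16 WWTTLlBb=16 WWTTllBB=8 WWTTllBb=8 WWTtLLBB=8 WWTtLLBb=8 WWTtLlBB=16 WWTtLlBb=16 WWTtllBB=8 WWTtllBb=8 WwTTLLBB=8 WwTTLLBb=8 WwTTLlBB=16 WwTTLlBb=16 WwTTllBB=8 WwTTllBb=8 WwTtLLBB=8 WwTtLLBb=8 WwTtLlBB=16 WwTtLlBb=16 WwTtllBB=8 WwTtllBb=8
WWTTllBb hits 8/256; gcd=8; 8÷8/256÷8 = 1/32

P(WWTTllBb) = 1/32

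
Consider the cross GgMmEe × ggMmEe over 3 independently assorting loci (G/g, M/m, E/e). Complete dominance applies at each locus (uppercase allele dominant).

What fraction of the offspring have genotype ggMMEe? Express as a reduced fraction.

GgMmEe gametes: GME×1, GMe×1, GmE×1, Gme×1, gME×1, gMe×1, gmE×1, gme×1
ggMmEe gametes: gME×2, gMe×2, gmE×2, gme×2
GgMmEe×ggMmEe grid (8·8=64): GgMMEE=2 GgMMEe=4 GgMMee=2 GgMmEE=4 GgMmEe=8 GgMmee=4 GgmmEE=2 GgmmEe=4 Ggmmee=2 ggMMEE=2 ggMMEe=4 ggMMee=2 ggMmEE=4 ggMmEe=8 ggMmee=4 ggmmEE=2 ggmmEe=4 ggmmee=2
ggMMEe hits 4/64; gcd=4; 4÷4/64÷4 = 1/16

P(ggMMEe) = 1/16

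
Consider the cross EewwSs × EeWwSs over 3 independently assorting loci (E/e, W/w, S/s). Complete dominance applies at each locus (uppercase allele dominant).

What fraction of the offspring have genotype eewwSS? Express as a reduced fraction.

EewwSs gametes: EwS×2, Ews×2, ewS×2, ews×2
EeWwSs gametes: EWS×1, EWs×1, EwS×1, Ews×1, eWS×1, eWs×1, ewS×1, ews×1
EewwSs×EeWwSs grid (8·8=64): EEWwSS=2 EEWwSs=4 EEWwss=2 EEwwSS=2 EEwwSs=4 EEwwss=2 EeWwSS=4 EeWwSs=8 EeWwss=4 EewwSS=4 EewwSs=8 Eewwss=4 eeWwSS=2 eeWwSs=4 eeWwss=2 eewwSS=2 eewwSs=4 eewwss=2
eewwSS hits 2/64; gcd=2; 2÷2/64÷2 = 1/32

P(eewwSS) = 1/32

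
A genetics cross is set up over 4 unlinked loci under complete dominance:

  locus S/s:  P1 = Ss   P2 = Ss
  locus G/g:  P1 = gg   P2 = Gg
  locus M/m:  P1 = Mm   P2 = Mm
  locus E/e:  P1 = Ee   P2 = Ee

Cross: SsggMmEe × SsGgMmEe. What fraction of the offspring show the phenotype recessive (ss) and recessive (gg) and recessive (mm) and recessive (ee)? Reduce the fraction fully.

SsggMmEe gametes: SgME×2, SgMe×2, SgmE×2, Sgme×2, sgME×2, sgMe×2, sgmE×2, sgme×2
SsGgMmEe gametes: SGME×1, SGMe×1, SGmE×1, SGme×1, SgME×1, SgMe×1, SgmE×1, Sgme×1, sGME×1, sGMe×1, sGmE×1, sGme×1, sgME×1, sgMe×1, sgmE×1, sgme×1
SsggMmEe×SsGgMmEe grid (16·16=256): SSGgMMEE=2 SSGgMMEe=4 SSGgMMee=2 SSGgMmEE=4 SSGgMmEe=8 SSGgMmee=4 SSGgmmEE=2 SSGgmmEe=4 SSGgmmee=2 SSggMMEE=2 SSggMMEe=4 SSggMMee=2 SSggMmEE=4 SSggMmEe=8 SSggMmee=4 SSggmmEE=2 SSggmmEe=4 SSggmmee=2 SsGgMMEE=4 SsGgMMEe=8 SsGgMMee=4 SsGgMmEE=8 SsGgMmEe=16 SsGgMmee=8 SsGgmmEE=4 SsGgmmEe=8 SsGgmmee=4 SsggMMEE=4 SsggMMEe=8 SsggMMee=4 SsggMmEE=8 SsggMmEe=16 SsggMmee=8 SsggmmEE=4 SsggmmEe=8 Ssggmmee=4 ssGgMMEE=2 ssGgMMEe=4 ssGgMMee=2 ssGgMmEE=4 ssGgMmEe=8 ssGgMmee=4 ssGgmmEE=2 ssGgmmEe=4 ssGgmmee=2 ssggMMEE=2 ssggMMEe=4 ssggMMee=2 ssggMmEE=4 ssggMmEe=8 ssggMmee=4 ssggmmEE=2 ssggmmEe=4 ssggmmee=2
ss gg mm ee hits 2/256; gcd=2; 2÷2/256÷2 = 1/128

P(ss gg mm ee) = 1/128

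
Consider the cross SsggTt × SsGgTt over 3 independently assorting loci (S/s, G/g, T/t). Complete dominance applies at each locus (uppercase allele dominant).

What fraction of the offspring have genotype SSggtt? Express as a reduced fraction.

P(SSggtt) = 1/32

SsggTt gametes: SgT×2, Sgt×2, sgT×2, sgt×2
SsGgTt gametes: SGT×1, SGt×1, SgT×1, Sgt×1, sGT×1, sGt×1, sgT×1, sgt×1
SsggTt×SsGgTt grid (8·8=64): SSGgTT=2 SSGgTt=4 SSGgtt=2 SSggTT=2 SSggTt=4 SSggtt=2 SsGgTT=4 SsGgTt=8 SsGgtt=4 SsggTT=4 SsggTt=8 Ssggtt=4 ssGgTT=2 ssGgTt=4 ssGgtt=2 ssggTT=2 ssggTt=4 ssggtt=2
SSggtt hits 2/64; gcd=2; 2÷2/64÷2 = 1/32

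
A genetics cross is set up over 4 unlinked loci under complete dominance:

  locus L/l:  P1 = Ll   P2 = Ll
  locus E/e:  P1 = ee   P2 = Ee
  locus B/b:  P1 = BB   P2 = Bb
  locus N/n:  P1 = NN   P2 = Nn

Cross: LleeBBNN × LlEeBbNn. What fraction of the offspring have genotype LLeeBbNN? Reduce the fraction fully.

P(LLeeBbNN) = 1/32

LleeBBNN gametes: LeBN×8, leBN×8
LlEeBbNn gametes: LEBN×1, LEBn×1, LEbN×1, LEbn×1, LeBN×1, LeBn×1, LebN×1, Lebn×1, lEBN×1, lEBn×1, lEbN×1, lEbn×1, leBN×1, leBn×1, lebN×1, lebn×1
LleeBBNN×LlEeBbNn grid (16·16=256): LLEeBBNN=8 LLEeBBNn=8 LLEeBbNN=8 LLEeBbNn=8 LLeeBBNN=8 LLeeBBNn=8 LLeeBbNN=8 LLeeBbNn=8 LlEeBBNN=16 LlEeBBNn=16 LlEeBbNN=16 LlEeBbNn=16 LleeBBNN=16 LleeBBNn=16 LleeBbNN=16 LleeBbNn=16 llEeBBNN=8 llEeBBNn=8 llEeBbNN=8 llEeBbNn=8 lleeBBNN=8 lleeBBNn=8 lleeBbNN=8 lleeBbNn=8
LLeeBbNN hits 8/256; gcd=8; 8÷8/256÷8 = 1/32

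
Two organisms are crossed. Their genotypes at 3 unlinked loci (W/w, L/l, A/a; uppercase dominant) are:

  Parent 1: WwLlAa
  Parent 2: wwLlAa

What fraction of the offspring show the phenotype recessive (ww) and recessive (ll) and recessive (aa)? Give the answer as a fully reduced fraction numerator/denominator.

WwLlAa gametes: WLA×1, WLa×1, WlA×1, Wla×1, wLA×1, wLa×1, wlA×1, wla×1
wwLlAa gametes: wLA×2, wLa×2, wlA×2, wla×2
WwLlAa×wwLlAa grid (8·8=64): WwLLAA=2 WwLLAa=4 WwLLaa=2 WwLlAA=4 WwLlAa=8 WwLlaa=4 WwllAA=2 WwllAa=4 Wwllaa=2 wwLLAA=2 wwLLAa=4 wwLLaa=2 wwLlAA=4 wwLlAa=8 wwLlaa=4 wwllAA=2 wwllAa=4 wwllaa=2
ww ll aa hits 2/64; gcd=2; 2÷2/64÷2 = 1/32

P(ww ll aa) = 1/32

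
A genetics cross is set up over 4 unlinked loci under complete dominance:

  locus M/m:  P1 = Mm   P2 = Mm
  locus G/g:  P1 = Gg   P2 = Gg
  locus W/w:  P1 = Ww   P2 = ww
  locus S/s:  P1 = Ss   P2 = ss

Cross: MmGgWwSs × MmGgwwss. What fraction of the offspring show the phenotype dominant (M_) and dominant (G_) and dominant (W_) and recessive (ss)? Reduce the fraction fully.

MmGgWwSs gametes: MGWS×1, MGWs×1, MGwS×1, MGws×1, MgWS×1, MgWs×1, MgwS×1, Mgws×1, mGWS×1, mGWs×1, mGwS×1, mGws×1, mgWS×1, mgWs×1, mgwS×1, mgws×1
MmGgwwss gametes: MGws×4, Mgws×4, mGws×4, mgws×4
MmGgWwSs×MmGgwwss grid (16·16=256): MMGGWwSs=4 MMGGWwss=4 MMGGwwSs=4 MMGGwwss=4 MMGgWwSs=8 MMGgWwss=8 MMGgwwSs=8 MMGgwwss=8 MMggWwSs=4 MMggWwss=4 MMggwwSs=4 MMggwwss=4 MmGGWwSs=8 MmGGWwss=8 MmGGwwSs=8 MmGGwwss=8 MmGgWwSs=16 MmGgWwss=16 MmGgwwSs=16 MmGgwwss=16 MmggWwSs=8 MmggWwss=8 MmggwwSs=8 Mmggwwss=8 mmGGWwSs=4 mmGGWwss=4 mmGGwwSs=4 mmGGwwss=4 mmGgWwSs=8 mmGgWwss=8 mmGgwwSs=8 mmGgwwss=8 mmggWwSs=4 mmggWwss=4 mmggwwSs=4 mmggwwss=4
M_ G_ W_ ss hits 36/256; gcd=4; 36÷4/256÷4 = 9/64

P(M_ G_ W_ ss) = 9/64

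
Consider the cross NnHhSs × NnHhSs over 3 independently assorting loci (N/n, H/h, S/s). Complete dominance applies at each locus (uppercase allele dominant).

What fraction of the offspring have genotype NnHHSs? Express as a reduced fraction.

P(NnHHSs) = 1/16

NnHhSs gametes: NHS×1, NHs×1, NhS×1, Nhs×1, nHS×1, nHs×1, nhS×1, nhs×1
NnHhSs gametes: NHS×1, NHs×1, NhS×1, Nhs×1, nHS×1, nHs×1, nhS×1, nhs×1
NnHhSs×NnHhSs grid (8·8=64): NNHHSS=1 NNHHSs=2 NNHHss=1 NNHhSS=2 NNHhSs=4 NNHhss=2 NNhhSS=1 NNhhSs=2 NNhhss=1 NnHHSS=2 NnHHSs=4 NnHHss=2 NnHhSS=4 NnHhSs=8 NnHhss=4 NnhhSS=2 NnhhSs=4 Nnhhss=2 nnHHSS=1 nnHHSs=2 nnHHss=1 nnHhSS=2 nnHhSs=4 nnHhss=2 nnhhSS=1 nnhhSs=2 nnhhss=1
NnHHSs hits 4/64; gcd=4; 4÷4/64÷4 = 1/16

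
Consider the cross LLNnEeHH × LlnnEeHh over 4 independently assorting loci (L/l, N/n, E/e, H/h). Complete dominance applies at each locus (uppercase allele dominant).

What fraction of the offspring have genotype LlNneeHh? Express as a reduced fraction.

P(LlNneeHh) = 1/32

LLNnEeHH gametes: LNEH×4, LNeH×4, LnEH×4, LneH×4
LlnnEeHh gametes: LnEH×2, LnEh×2, LneH×2, Lneh×2, lnEH×2, lnEh×2, lneH×2, lneh×2
LLNnEeHH×LlnnEeHh grid (16·16=256): LLNnEEHH=8 LLNnEEHh=8 LLNnEeHH=16 LLNnEeHh=16 LLNneeHH=8 LLNneeHh=8 LLnnEEHH=8 LLnnEEHh=8 LLnnEeHH=16 LLnnEeHh=16 LLnneeHH=8 LLnneeHh=8 LlNnEEHH=8 LlNnEEHh=8 LlNnEeHH=16 LlNnEeHh=16 LlNneeHH=8 LlNneeHh=8 LlnnEEHH=8 LlnnEEHh=8 LlnnEeHH=16 LlnnEeHh=16 LlnneeHH=8 LlnneeHh=8
LlNneeHh hits 8/256; gcd=8; 8÷8/256÷8 = 1/32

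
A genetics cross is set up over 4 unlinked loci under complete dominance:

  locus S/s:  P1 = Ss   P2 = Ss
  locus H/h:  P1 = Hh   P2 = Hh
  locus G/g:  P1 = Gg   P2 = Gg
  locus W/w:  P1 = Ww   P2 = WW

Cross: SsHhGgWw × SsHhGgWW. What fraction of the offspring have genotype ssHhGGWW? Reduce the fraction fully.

SsHhGgWw gametes: SHGW×1, SHGw×1, SHgW×1, SHgw×1, ShGW×1, ShGw×1, ShgW×1, Shgw×1, sHGW×1, sHGw×1, sHgW×1, sHgw×1, shGW×1, shGw×1, shgW×1, shgw×1
SsHhGgWW gametes: SHGW×2, SHgW×2, ShGW×2, ShgW×2, sHGW×2, sHgW×2, shGW×2, shgW×2
SsHhGgWw×SsHhGgWW grid (16·16=256): SSHHGGWW=2 SSHHGGWw=2 SSHHGgWW=4 SSHHGgWw=4 SSHHggWW=2 SSHHggWw=2 SSHhGGWW=4 SSHhGGWw=4 SSHhGgWW=8 SSHhGgWw=8 SSHhggWW=4 SSHhggWw=4 SShhGGWW=2 SShhGGWw=2 SShhGgWW=4 SShhGgWw=4 SShhggWW=2 SShhggWw=2 SsHHGGWW=4 SsHHGGWw=4 SsHHGgWW=8 SsHHGgWw=8 SsHHggWW=4 SsHHggWw=4 SsHhGGWW=8 SsHhGGWw=8 SsHhGgWW=16 SsHhGgWw=16 SsHhggWW=8 SsHhggWw=8 SshhGGWW=4 SshhGGWw=4 SshhGgWW=8 SshhGgWw=8 SshhggWW=4 SshhggWw=4 ssHHGGWW=2 ssHHGGWw=2 ssHHGgWW=4 ssHHGgWw=4 ssHHggWW=2 ssHHggWw=2 ssHhGGWW=4 ssHhGGWw=4 ssHhGgWW=8 ssHhGgWw=8 ssHhggWW=4 ssHhggWw=4 sshhGGWW=2 sshhGGWw=2 sshhGgWW=4 sshhGgWw=4 sshhggWW=2 sshhggWw=2
ssHhGGWW hits 4/256; gcd=4; 4÷4/256÷4 = 1/64

P(ssHhGGWW) = 1/64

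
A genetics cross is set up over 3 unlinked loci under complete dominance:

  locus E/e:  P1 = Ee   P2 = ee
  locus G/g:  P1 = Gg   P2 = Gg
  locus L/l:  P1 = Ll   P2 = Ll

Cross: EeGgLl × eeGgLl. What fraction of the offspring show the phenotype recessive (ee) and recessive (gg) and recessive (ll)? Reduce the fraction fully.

EeGgLl gametes: EGL×1, EGl×1, EgL×1, Egl×1, eGL×1, eGl×1, egL×1, egl×1
eeGgLl gametes: eGL×2, eGl×2, egL×2, egl×2
EeGgLl×eeGgLl grid (8·8=64): EeGGLL=2 EeGGLl=4 EeGGll=2 EeGgLL=4 EeGgLl=8 EeGgll=4 EeggLL=2 EeggLl=4 Eeggll=2 eeGGLL=2 eeGGLl=4 eeGGll=2 eeGgLL=4 eeGgLl=8 eeGgll=4 eeggLL=2 eeggLl=4 eeggll=2
ee gg ll hits 2/64; gcd=2; 2÷2/64÷2 = 1/32

P(ee gg ll) = 1/32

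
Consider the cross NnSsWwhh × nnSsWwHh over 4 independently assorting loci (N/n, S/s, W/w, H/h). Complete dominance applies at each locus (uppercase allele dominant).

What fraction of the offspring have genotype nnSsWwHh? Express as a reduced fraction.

NnSsWwhh gametes: NSWh×2, NSwh×2, NsWh×2, Nswh×2, nSWh×2, nSwh×2, nsWh×2, nswh×2
nnSsWwHh gametes: nSWH×2, nSWh×2, nSwH×2, nSwh×2, nsWH×2, nsWh×2, nswH×2, nswh×2
NnSsWwhh×nnSsWwHh grid (16·16=256): NnSSWWHh=4 NnSSWWhh=4 NnSSWwHh=8 NnSSWwhh=8 NnSSwwHh=4 NnSSwwhh=4 NnSsWWHh=8 NnSsWWhh=8 NnSsWwHh=16 NnSsWwhh=16 NnSswwHh=8 NnSswwhh=8 NnssWWHh=4 NnssWWhh=4 NnssWwHh=8 NnssWwhh=8 NnsswwHh=4 Nnsswwhh=4 nnSSWWHh=4 nnSSWWhh=4 nnSSWwHh=8 nnSSWwhh=8 nnSSwwHh=4 nnSSwwhh=4 nnSsWWHh=8 nnSsWWhh=8 nnSsWwHh=16 nnSsWwhh=16 nnSswwHh=8 nnSswwhh=8 nnssWWHh=4 nnssWWhh=4 nnssWwHh=8 nnssWwhh=8 nnsswwHh=4 nnsswwhh=4
nnSsWwHh hits 16/256; gcd=16; 16÷16/256÷16 = 1/16

P(nnSsWwHh) = 1/16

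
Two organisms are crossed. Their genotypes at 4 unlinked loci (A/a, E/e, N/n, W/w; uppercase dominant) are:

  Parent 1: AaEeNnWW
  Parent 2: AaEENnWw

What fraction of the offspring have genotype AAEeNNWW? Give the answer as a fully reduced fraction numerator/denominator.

AaEeNnWW gametes: AENW×2, AEnW×2, AeNW×2, AenW×2, aENW×2, aEnW×2, aeNW×2, aenW×2
AaEENnWw gametes: AENW×2, AENw×2, AEnW×2, AEnw×2, aENW×2, aENw×2, aEnW×2, aEnw×2
AaEeNnWW×AaEENnWw grid (16·16=256): AAEENNWW=4 AAEENNWw=4 AAEENnWW=8 AAEENnWw=8 AAEEnnWW=4 AAEEnnWw=4 AAEeNNWW=4 AAEeNNWw=4 AAEeNnWW=8 AAEeNnWw=8 AAEennWW=4 AAEennWw=4 AaEENNWW=8 AaEENNWw=8 AaEENnWW=16 AaEENnWw=16 AaEEnnWW=8 AaEEnnWw=8 AaEeNNWW=8 AaEeNNWw=8 AaEeNnWW=16 AaEeNnWw=16 AaEennWW=8 AaEennWw=8 aaEENNWW=4 aaEENNWw=4 aaEENnWW=8 aaEENnWw=8 aaEEnnWW=4 aaEEnnWw=4 aaEeNNWW=4 aaEeNNWw=4 aaEeNnWW=8 aaEeNnWw=8 aaEennWW=4 aaEennWw=4
AAEeNNWW hits 4/256; gcd=4; 4÷4/256÷4 = 1/64

P(AAEeNNWW) = 1/64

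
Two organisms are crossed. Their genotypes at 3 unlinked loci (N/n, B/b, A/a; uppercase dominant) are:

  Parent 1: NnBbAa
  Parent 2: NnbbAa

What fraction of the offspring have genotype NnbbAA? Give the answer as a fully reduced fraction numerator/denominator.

P(NnbbAA) = 1/16

NnBbAa gametes: NBA×1, NBa×1, NbA×1, Nba×1, nBA×1, nBa×1, nbA×1, nba×1
NnbbAa gametes: NbA×2, Nba×2, nbA×2, nba×2
NnBbAa×NnbbAa grid (8·8=64): NNBbAA=2 NNBbAa=4 NNBbaa=2 NNbbAA=2 NNbbAa=4 NNbbaa=2 NnBbAA=4 NnBbAa=8 NnBbaa=4 NnbbAA=4 NnbbAa=8 Nnbbaa=4 nnBbAA=2 nnBbAa=4 nnBbaa=2 nnbbAA=2 nnbbAa=4 nnbbaa=2
NnbbAA hits 4/64; gcd=4; 4÷4/64÷4 = 1/16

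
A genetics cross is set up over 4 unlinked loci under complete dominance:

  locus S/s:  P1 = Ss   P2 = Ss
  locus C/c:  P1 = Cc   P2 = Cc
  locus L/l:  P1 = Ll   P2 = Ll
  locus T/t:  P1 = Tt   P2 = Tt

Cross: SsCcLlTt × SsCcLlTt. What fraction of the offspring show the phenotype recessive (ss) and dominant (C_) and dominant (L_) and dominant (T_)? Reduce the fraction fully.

SsCcLlTt gametes: SCLT×1, SCLt×1, SClT×1, SClt×1, ScLT×1, ScLt×1, SclT×1, Sclt×1, sCLT×1, sCLt×1, sClT×1, sClt×1, scLT×1, scLt×1, sclT×1, sclt×1
SsCcLlTt gametes: SCLT×1, SCLt×1, SClT×1, SClt×1, ScLT×1, ScLt×1, SclT×1, Sclt×1, sCLT×1, sCLt×1, sClT×1, sClt×1, scLT×1, scLt×1, sclT×1, sclt×1
SsCcLlTt×SsCcLlTt grid (16·16=256): SSCCLLTT=1 SSCCLLTt=2 SSCCLLtt=1 SSCCLlTT=2 SSCCLlTt=4 SSCCLltt=2 SSCCllTT=1 SSCCllTt=2 SSCClltt=1 SSCcLLTT=2 SSCcLLTt=4 SSCcLLtt=2 SSCcLlTT=4 SSCcLlTt=8 SSCcLltt=4 SSCcllTT=2 SSCcllTt=4 SSCclltt=2 SSccLLTT=1 SSccLLTt=2 SSccLLtt=1 SSccLlTT=2 SSccLlTt=4 SSccLltt=2 SSccllTT=1 SSccllTt=2 SScclltt=1 SsCCLLTT=2 SsCCLLTt=4 SsCCLLtt=2 SsCCLlTT=4 SsCCLlTt=8 SsCCLltt=4 SsCCllTT=2 SsCCllTt=4 SsCClltt=2 SsCcLLTT=4 SsCcLLTt=8 SsCcLLtt=4 SsCcLlTT=8 SsCcLlTt=16 SsCcLltt=8 SsCcllTT=4 SsCcllTt=8 SsCclltt=4 SsccLLTT=2 SsccLLTt=4 SsccLLtt=2 SsccLlTT=4 SsccLlTt=8 SsccLltt=4 SsccllTT=2 SsccllTt=4 Sscclltt=2 ssCCLLTT=1 ssCCLLTt=2 ssCCLLtt=1 ssCCLlTT=2 ssCCLlTt=4 ssCCLltt=2 ssCCllTT=1 ssCCllTt=2 ssCClltt=1 ssCcLLTT=2 ssCcLLTt=4 ssCcLLtt=2 ssCcLlTT=4 ssCcLlTt=8 ssCcLltt=4 ssCcllTT=2 ssCcllTt=4 ssCclltt=2 ssccLLTT=1 ssccLLTt=2 ssccLLtt=1 ssccLlTT=2 ssccLlTt=4 ssccLltt=2 ssccllTT=1 ssccllTt=2 sscclltt=1
ss C_ L_ T_ hits 27/256; gcd=1; 27÷1/256÷1 = 27/256

P(ss C_ L_ T_) = 27/256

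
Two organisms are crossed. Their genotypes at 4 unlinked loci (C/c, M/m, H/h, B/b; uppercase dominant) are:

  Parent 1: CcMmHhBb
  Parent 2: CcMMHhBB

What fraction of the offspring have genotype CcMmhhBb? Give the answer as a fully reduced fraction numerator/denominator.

CcMmHhBb gametes: CMHB×1, CMHb×1, CMhB×1, CMhb×1, CmHB×1, CmHb×1, CmhB×1, Cmhb×1, cMHB×1, cMHb×1, cMhB×1, cMhb×1, cmHB×1, cmHb×1, cmhB×1, cmhb×1
CcMMHhBB gametes: CMHB×4, CMhB×4, cMHB×4, cMhB×4
CcMmHhBb×CcMMHhBB grid (16·16=256): CCMMHHBB=4 CCMMHHBb=4 CCMMHhBB=8 CCMMHhBb=8 CCMMhhBB=4 CCMMhhBb=4 CCMmHHBB=4 CCMmHHBb=4 CCMmHhBB=8 CCMmHhBb=8 CCMmhhBB=4 CCMmhhBb=4 CcMMHHBB=8 CcMMHHBb=8 CcMMHhBB=16 CcMMHhBb=16 CcMMhhBB=8 CcMMhhBb=8 CcMmHHBB=8 CcMmHHBb=8 CcMmHhBB=16 CcMmHhBb=16 CcMmhhBB=8 CcMmhhBb=8 ccMMHHBB=4 ccMMHHBb=4 ccMMHhBB=8 ccMMHhBb=8 ccMMhhBB=4 ccMMhhBb=4 ccMmHHBB=4 ccMmHHBb=4 ccMmHhBB=8 ccMmHhBb=8 ccMmhhBB=4 ccMmhhBb=4
CcMmhhBb hits 8/256; gcd=8; 8÷8/256÷8 = 1/32

P(CcMmhhBb) = 1/32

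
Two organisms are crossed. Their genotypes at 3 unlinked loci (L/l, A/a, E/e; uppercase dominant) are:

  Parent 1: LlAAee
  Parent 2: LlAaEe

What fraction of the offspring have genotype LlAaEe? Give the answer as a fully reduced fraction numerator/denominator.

P(LlAaEe) = 1/8

LlAAee gametes: LAe×4, lAe×4
LlAaEe gametes: LAE×1, LAe×1, LaE×1, Lae×1, lAE×1, lAe×1, laE×1, lae×1
LlAAee×LlAaEe grid (8·8=64): LLAAEe=4 LLAAee=4 LLAaEe=4 LLAaee=4 LlAAEe=8 LlAAee=8 LlAaEe=8 LlAaee=8 llAAEe=4 llAAee=4 llAaEe=4 llAaee=4
LlAaEe hits 8/64; gcd=8; 8÷8/64÷8 = 1/8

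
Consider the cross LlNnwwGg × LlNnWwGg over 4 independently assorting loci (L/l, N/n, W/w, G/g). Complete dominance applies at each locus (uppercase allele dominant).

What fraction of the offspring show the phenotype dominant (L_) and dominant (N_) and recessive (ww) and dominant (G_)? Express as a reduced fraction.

P(L_ N_ ww G_) = 27/128

LlNnwwGg gametes: LNwG×2, LNwg×2, LnwG×2, Lnwg×2, lNwG×2, lNwg×2, lnwG×2, lnwg×2
LlNnWwGg gametes: LNWG×1, LNWg×1, LNwG×1, LNwg×1, LnWG×1, LnWg×1, LnwG×1, Lnwg×1, lNWG×1, lNWg×1, lNwG×1, lNwg×1, lnWG×1, lnWg×1, lnwG×1, lnwg×1
LlNnwwGg×LlNnWwGg grid (16·16=256): LLNNWwGG=2 LLNNWwGg=4 LLNNWwgg=2 LLNNwwGG=2 LLNNwwGg=4 LLNNwwgg=2 LLNnWwGG=4 LLNnWwGg=8 LLNnWwgg=4 LLNnwwGG=4 LLNnwwGg=8 LLNnwwgg=4 LLnnWwGG=2 LLnnWwGg=4 LLnnWwgg=2 LLnnwwGG=2 LLnnwwGg=4 LLnnwwgg=2 LlNNWwGG=4 LlNNWwGg=8 LlNNWwgg=4 LlNNwwGG=4 LlNNwwGg=8 LlNNwwgg=4 LlNnWwGG=8 LlNnWwGg=16 LlNnWwgg=8 LlNnwwGG=8 LlNnwwGg=16 LlNnwwgg=8 LlnnWwGG=4 LlnnWwGg=8 LlnnWwgg=4 LlnnwwGG=4 LlnnwwGg=8 Llnnwwgg=4 llNNWwGG=2 llNNWwGg=4 llNNWwgg=2 llNNwwGG=2 llNNwwGg=4 llNNwwgg=2 llNnWwGG=4 llNnWwGg=8 llNnWwgg=4 llNnwwGG=4 llNnwwGg=8 llNnwwgg=4 llnnWwGG=2 llnnWwGg=4 llnnWwgg=2 llnnwwGG=2 llnnwwGg=4 llnnwwgg=2
L_ N_ ww G_ hits 54/256; gcd=2; 54÷2/256÷2 = 27/128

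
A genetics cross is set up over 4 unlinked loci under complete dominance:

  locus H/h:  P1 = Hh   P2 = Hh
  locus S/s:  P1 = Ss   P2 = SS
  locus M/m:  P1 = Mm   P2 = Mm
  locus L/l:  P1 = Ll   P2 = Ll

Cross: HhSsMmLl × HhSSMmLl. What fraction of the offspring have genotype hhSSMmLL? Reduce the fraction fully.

HhSsMmLl gametes: HSML×1, HSMl×1, HSmL×1, HSml×1, HsML×1, HsMl×1, HsmL×1, Hsml×1, hSML×1, hSMl×1, hSmL×1, hSml×1, hsML×1, hsMl×1, hsmL×1, hsml×1
HhSSMmLl gametes: HSML×2, HSMl×2, HSmL×2, HSml×2, hSML×2, hSMl×2, hSmL×2, hSml×2
HhSsMmLl×HhSSMmLl grid (16·16=256): HHSSMMLL=2 HHSSMMLl=4 HHSSMMll=2 HHSSMmLL=4 HHSSMmLl=8 HHSSMmll=4 HHSSmmLL=2 HHSSmmLl=4 HHSSmmll=2 HHSsMMLL=2 HHSsMMLl=4 HHSsMMll=2 HHSsMmLL=4 HHSsMmLl=8 HHSsMmll=4 HHSsmmLL=2 HHSsmmLl=4 HHSsmmll=2 HhSSMMLL=4 HhSSMMLl=8 HhSSMMll=4 HhSSMmLL=8 HhSSMmLl=16 HhSSMmll=8 HhSSmmLL=4 HhSSmmLl=8 HhSSmmll=4 HhSsMMLL=4 HhSsMMLl=8 HhSsMMll=4 HhSsMmLL=8 HhSsMmLl=16 HhSsMmll=8 HhSsmmLL=4 HhSsmmLl=8 HhSsmmll=4 hhSSMMLL=2 hhSSMMLl=4 hhSSMMll=2 hhSSMmLL=4 hhSSMmLl=8 hhSSMmll=4 hhSSmmLL=2 hhSSmmLl=4 hhSSmmll=2 hhSsMMLL=2 hhSsMMLl=4 hhSsMMll=2 hhSsMmLL=4 hhSsMmLl=8 hhSsMmll=4 hhSsmmLL=2 hhSsmmLl=4 hhSsmmll=2
hhSSMmLL hits 4/256; gcd=4; 4÷4/256÷4 = 1/64

P(hhSSMmLL) = 1/64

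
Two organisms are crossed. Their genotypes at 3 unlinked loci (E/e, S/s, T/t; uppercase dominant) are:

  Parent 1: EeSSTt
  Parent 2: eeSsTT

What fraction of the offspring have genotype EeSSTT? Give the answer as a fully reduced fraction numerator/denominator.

EeSSTt gametes: EST×2, ESt×2, eST×2, eSt×2
eeSsTT gametes: eST×4, esT×4
EeSSTt×eeSsTT grid (8·8=64): EeSSTT=8 EeSSTt=8 EeSsTT=8 EeSsTt=8 eeSSTT=8 eeSSTt=8 eeSsTT=8 eeSsTt=8
EeSSTT hits 8/64; gcd=8; 8÷8/64÷8 = 1/8

P(EeSSTT) = 1/8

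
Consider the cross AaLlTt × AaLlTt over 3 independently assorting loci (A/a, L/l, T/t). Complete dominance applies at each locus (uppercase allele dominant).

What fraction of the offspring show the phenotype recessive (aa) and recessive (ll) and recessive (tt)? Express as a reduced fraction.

P(aa ll tt) = 1/64

AaLlTt gametes: ALT×1, ALt×1, AlT×1, Alt×1, aLT×1, aLt×1, alT×1, alt×1
AaLlTt gametes: ALT×1, ALt×1, AlT×1, Alt×1, aLT×1, aLt×1, alT×1, alt×1
AaLlTt×AaLlTt grid (8·8=64): AALLTT=1 AALLTt=2 AALLtt=1 AALlTT=2 AALlTt=4 AALltt=2 AAllTT=1 AAllTt=2 AAlltt=1 AaLLTT=2 AaLLTt=4 AaLLtt=2 AaLlTT=4 AaLlTt=8 AaLltt=4 AallTT=2 AallTt=4 Aalltt=2 aaLLTT=1 aaLLTt=2 aaLLtt=1 aaLlTT=2 aaLlTt=4 aaLltt=2 aallTT=1 aallTt=2 aalltt=1
aa ll tt hits 1/64; gcd=1; 1÷1/64÷1 = 1/64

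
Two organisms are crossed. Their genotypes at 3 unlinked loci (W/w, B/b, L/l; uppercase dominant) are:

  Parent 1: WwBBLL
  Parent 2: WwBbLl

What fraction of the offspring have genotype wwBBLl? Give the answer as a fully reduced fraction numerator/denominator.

P(wwBBLl) = 1/16

WwBBLL gametes: WBL×4, wBL×4
WwBbLl gametes: WBL×1, WBl×1, WbL×1, Wbl×1, wBL×1, wBl×1, wbL×1, wbl×1
WwBBLL×WwBbLl grid (8·8=64): WWBBLL=4 WWBBLl=4 WWBbLL=4 WWBbLl=4 WwBBLL=8 WwBBLl=8 WwBbLL=8 WwBbLl=8 wwBBLL=4 wwBBLl=4 wwBbLL=4 wwBbLl=4
wwBBLl hits 4/64; gcd=4; 4÷4/64÷4 = 1/16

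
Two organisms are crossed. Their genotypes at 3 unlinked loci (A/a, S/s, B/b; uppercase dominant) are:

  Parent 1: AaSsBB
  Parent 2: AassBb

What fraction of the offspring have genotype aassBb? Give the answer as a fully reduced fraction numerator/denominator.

P(aassBb) = 1/16

AaSsBB gametes: ASB×2, AsB×2, aSB×2, asB×2
AassBb gametes: AsB×2, Asb×2, asB×2, asb×2
AaSsBB×AassBb grid (8·8=64): AASsBB=4 AASsBb=4 AAssBB=4 AAssBb=4 AaSsBB=8 AaSsBb=8 AassBB=8 AassBb=8 aaSsBB=4 aaSsBb=4 aassBB=4 aassBb=4
aassBb hits 4/64; gcd=4; 4÷4/64÷4 = 1/16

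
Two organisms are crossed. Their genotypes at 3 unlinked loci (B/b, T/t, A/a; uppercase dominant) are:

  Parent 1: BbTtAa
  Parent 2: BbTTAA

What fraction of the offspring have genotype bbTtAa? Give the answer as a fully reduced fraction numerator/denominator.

BbTtAa gametes: BTA×1, BTa×1, BtA×1, Bta×1, bTA×1, bTa×1, btA×1, bta×1
BbTTAA gametes: BTA×4, bTA×4
BbTtAa×BbTTAA grid (8·8=64): BBTTAA=4 BBTTAa=4 BBTtAA=4 BBTtAa=4 BbTTAA=8 BbTTAa=8 BbTtAA=8 BbTtAa=8 bbTTAA=4 bbTTAa=4 bbTtAA=4 bbTtAa=4
bbTtAa hits 4/64; gcd=4; 4÷4/64÷4 = 1/16

P(bbTtAa) = 1/16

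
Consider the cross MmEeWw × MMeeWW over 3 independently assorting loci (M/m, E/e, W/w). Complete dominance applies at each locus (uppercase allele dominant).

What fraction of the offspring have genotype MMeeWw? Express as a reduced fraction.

MmEeWw gametes: MEW×1, MEw×1, MeW×1, Mew×1, mEW×1, mEw×1, meW×1, mew×1
MMeeWW gametes: MeW×8
MmEeWw×MMeeWW grid (8·8=64): MMEeWW=8 MMEeWw=8 MMeeWW=8 MMeeWw=8 MmEeWW=8 MmEeWw=8 MmeeWW=8 MmeeWw=8
MMeeWw hits 8/64; gcd=8; 8÷8/64÷8 = 1/8

P(MMeeWw) = 1/8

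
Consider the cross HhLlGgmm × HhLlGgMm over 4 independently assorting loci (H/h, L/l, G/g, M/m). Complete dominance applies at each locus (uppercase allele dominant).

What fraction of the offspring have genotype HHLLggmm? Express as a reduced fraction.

HhLlGgmm gametes: HLGm×2, HLgm×2, HlGm×2, Hlgm×2, hLGm×2, hLgm×2, hlGm×2, hlgm×2
HhLlGgMm gametes: HLGM×1, HLGm×1, HLgM×1, HLgm×1, HlGM×1, HlGm×1, HlgM×1, Hlgm×1, hLGM×1, hLGm×1, hLgM×1, hLgm×1, hlGM×1, hlGm×1, hlgM×1, hlgm×1
HhLlGgmm×HhLlGgMm grid (16·16=256): HHLLGGMm=2 HHLLGGmm=2 HHLLGgMm=4 HHLLGgmm=4 HHLLggMm=2 HHLLggmm=2 HHLlGGMm=4 HHLlGGmm=4 HHLlGgMm=8 HHLlGgmm=8 HHLlggMm=4 HHLlggmm=4 HHllGGMm=2 HHllGGmm=2 HHllGgMm=4 HHllGgmm=4 HHllggMm=2 HHllggmm=2 HhLLGGMm=4 HhLLGGmm=4 HhLLGgMm=8 HhLLGgmm=8 HhLLggMm=4 HhLLggmm=4 HhLlGGMm=8 HhLlGGmm=8 HhLlGgMm=16 HhLlGgmm=16 HhLlggMm=8 HhLlggmm=8 HhllGGMm=4 HhllGGmm=4 HhllGgMm=8 HhllGgmm=8 HhllggMm=4 Hhllggmm=4 hhLLGGMm=2 hhLLGGmm=2 hhLLGgMm=4 hhLLGgmm=4 hhLLggMm=2 hhLLggmm=2 hhLlGGMm=4 hhLlGGmm=4 hhLlGgMm=8 hhLlGgmm=8 hhLlggMm=4 hhLlggmm=4 hhllGGMm=2 hhllGGmm=2 hhllGgMm=4 hhllGgmm=4 hhllggMm=2 hhllggmm=2
HHLLggmm hits 2/256; gcd=2; 2÷2/256÷2 = 1/128

P(HHLLggmm) = 1/128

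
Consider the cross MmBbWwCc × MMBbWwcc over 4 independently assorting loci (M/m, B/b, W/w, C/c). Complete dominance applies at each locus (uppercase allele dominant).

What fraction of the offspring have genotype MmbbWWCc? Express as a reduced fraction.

P(MmbbWWCc) = 1/64

MmBbWwCc gametes: MBWC×1, MBWc×1, MBwC×1, MBwc×1, MbWC×1, MbWc×1, MbwC×1, Mbwc×1, mBWC×1, mBWc×1, mBwC×1, mBwc×1, mbWC×1, mbWc×1, mbwC×1, mbwc×1
MMBbWwcc gametes: MBWc×4, MBwc×4, MbWc×4, Mbwc×4
MmBbWwCc×MMBbWwcc grid (16·16=256): MMBBWWCc=4 MMBBWWcc=4 MMBBWwCc=8 MMBBWwcc=8 MMBBwwCc=4 MMBBwwcc=4 MMBbWWCc=8 MMBbWWcc=8 MMBbWwCc=16 MMBbWwcc=16 MMBbwwCc=8 MMBbwwcc=8 MMbbWWCc=4 MMbbWWcc=4 MMbbWwCc=8 MMbbWwcc=8 MMbbwwCc=4 MMbbwwcc=4 MmBBWWCc=4 MmBBWWcc=4 MmBBWwCc=8 MmBBWwcc=8 MmBBwwCc=4 MmBBwwcc=4 MmBbWWCc=8 MmBbWWcc=8 MmBbWwCc=16 MmBbWwcc=16 MmBbwwCc=8 MmBbwwcc=8 MmbbWWCc=4 MmbbWWcc=4 MmbbWwCc=8 MmbbWwcc=8 MmbbwwCc=4 Mmbbwwcc=4
MmbbWWCc hits 4/256; gcd=4; 4÷4/256÷4 = 1/64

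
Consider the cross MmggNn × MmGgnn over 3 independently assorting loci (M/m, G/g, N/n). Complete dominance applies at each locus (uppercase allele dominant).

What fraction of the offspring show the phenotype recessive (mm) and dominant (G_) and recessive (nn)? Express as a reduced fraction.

P(mm G_ nn) = 1/16

MmggNn gametes: MgN×2, Mgn×2, mgN×2, mgn×2
MmGgnn gametes: MGn×2, Mgn×2, mGn×2, mgn×2
MmggNn×MmGgnn grid (8·8=64): MMGgNn=4 MMGgnn=4 MMggNn=4 MMggnn=4 MmGgNn=8 MmGgnn=8 MmggNn=8 Mmggnn=8 mmGgNn=4 mmGgnn=4 mmggNn=4 mmggnn=4
mm G_ nn hits 4/64; gcd=4; 4÷4/64÷4 = 1/16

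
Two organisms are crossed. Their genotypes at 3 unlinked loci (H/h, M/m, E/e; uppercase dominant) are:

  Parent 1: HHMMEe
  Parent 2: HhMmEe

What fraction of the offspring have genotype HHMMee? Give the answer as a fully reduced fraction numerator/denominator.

P(HHMMee) = 1/16

HHMMEe gametes: HME×4, HMe×4
HhMmEe gametes: HME×1, HMe×1, HmE×1, Hme×1, hME×1, hMe×1, hmE×1, hme×1
HHMMEe×HhMmEe grid (8·8=64): HHMMEE=4 HHMMEe=8 HHMMee=4 HHMmEE=4 HHMmEe=8 HHMmee=4 HhMMEE=4 HhMMEe=8 HhMMee=4 HhMmEE=4 HhMmEe=8 HhMmee=4
HHMMee hits 4/64; gcd=4; 4÷4/64÷4 = 1/16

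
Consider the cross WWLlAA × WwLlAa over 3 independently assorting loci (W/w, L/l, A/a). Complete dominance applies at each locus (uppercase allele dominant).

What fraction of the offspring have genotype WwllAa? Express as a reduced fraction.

P(WwllAa) = 1/16

WWLlAA gametes: WLA×4, WlA×4
WwLlAa gametes: WLA×1, WLa×1, WlA×1, Wla×1, wLA×1, wLa×1, wlA×1, wla×1
WWLlAA×WwLlAa grid (8·8=64): WWLLAA=4 WWLLAa=4 WWLlAA=8 WWLlAa=8 WWllAA=4 WWllAa=4 WwLLAA=4 WwLLAa=4 WwLlAA=8 WwLlAa=8 WwllAA=4 WwllAa=4
WwllAa hits 4/64; gcd=4; 4÷4/64÷4 = 1/16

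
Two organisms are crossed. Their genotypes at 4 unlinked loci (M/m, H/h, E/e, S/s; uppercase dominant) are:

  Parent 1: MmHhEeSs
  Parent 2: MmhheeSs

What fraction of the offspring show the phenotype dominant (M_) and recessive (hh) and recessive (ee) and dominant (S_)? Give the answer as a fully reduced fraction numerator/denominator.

MmHhEeSs gametes: MHES×1, MHEs×1, MHeS×1, MHes×1, MhES×1, MhEs×1, MheS×1, Mhes×1, mHES×1, mHEs×1, mHeS×1, mHes×1, mhES×1, mhEs×1, mheS×1, mhes×1
MmhheeSs gametes: MheS×4, Mhes×4, mheS×4, mhes×4
MmHhEeSs×MmhheeSs grid (16·16=256): MMHhEeSS=4 MMHhEeSs=8 MMHhEess=4 MMHheeSS=4 MMHheeSs=8 MMHheess=4 MMhhEeSS=4 MMhhEeSs=8 MMhhEess=4 MMhheeSS=4 MMhheeSs=8 MMhheess=4 MmHhEeSS=8 MmHhEeSs=16 MmHhEess=8 MmHheeSS=8 MmHheeSs=16 MmHheess=8 MmhhEeSS=8 MmhhEeSs=16 MmhhEess=8 MmhheeSS=8 MmhheeSs=16 Mmhheess=8 mmHhEeSS=4 mmHhEeSs=8 mmHhEess=4 mmHheeSS=4 mmHheeSs=8 mmHheess=4 mmhhEeSS=4 mmhhEeSs=8 mmhhEess=4 mmhheeSS=4 mmhheeSs=8 mmhheess=4
M_ hh ee S_ hits 36/256; gcd=4; 36÷4/256÷4 = 9/64

P(M_ hh ee S_) = 9/64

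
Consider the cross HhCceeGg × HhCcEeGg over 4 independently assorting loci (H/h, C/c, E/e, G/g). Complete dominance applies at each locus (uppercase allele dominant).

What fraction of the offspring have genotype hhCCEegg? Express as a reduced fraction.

HhCceeGg gametes: HCeG×2, HCeg×2, HceG×2, Hceg×2, hCeG×2, hCeg×2, hceG×2, hceg×2
HhCcEeGg gametes: HCEG×1, HCEg×1, HCeG×1, HCeg×1, HcEG×1, HcEg×1, HceG×1, Hceg×1, hCEG×1, hCEg×1, hCeG×1, hCeg×1, hcEG×1, hcEg×1, hceG×1, hceg×1
HhCceeGg×HhCcEeGg grid (16·16=256): HHCCEeGG=2 HHCCEeGg=4 HHCCEegg=2 HHCCeeGG=2 HHCCeeGg=4 HHCCeegg=2 HHCcEeGG=4 HHCcEeGg=8 HHCcEegg=4 HHCceeGG=4 HHCceeGg=8 HHCceegg=4 HHccEeGG=2 HHccEeGg=4 HHccEegg=2 HHcceeGG=2 HHcceeGg=4 HHcceegg=2 HhCCEeGG=4 HhCCEeGg=8 HhCCEegg=4 HhCCeeGG=4 HhCCeeGg=8 HhCCeegg=4 HhCcEeGG=8 HhCcEeGg=16 HhCcEegg=8 HhCceeGG=8 HhCceeGg=16 HhCceegg=8 HhccEeGG=4 HhccEeGg=8 HhccEegg=4 HhcceeGG=4 HhcceeGg=8 Hhcceegg=4 hhCCEeGG=2 hhCCEeGg=4 hhCCEegg=2 hhCCeeGG=2 hhCCeeGg=4 hhCCeegg=2 hhCcEeGG=4 hhCcEeGg=8 hhCcEegg=4 hhCceeGG=4 hhCceeGg=8 hhCceegg=4 hhccEeGG=2 hhccEeGg=4 hhccEegg=2 hhcceeGG=2 hhcceeGg=4 hhcceegg=2
hhCCEegg hits 2/256; gcd=2; 2÷2/256÷2 = 1/128

P(hhCCEegg) = 1/128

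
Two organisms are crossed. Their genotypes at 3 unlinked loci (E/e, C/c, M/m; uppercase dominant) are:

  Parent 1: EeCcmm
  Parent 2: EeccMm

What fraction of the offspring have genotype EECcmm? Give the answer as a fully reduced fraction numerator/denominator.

P(EECcmm) = 1/16

EeCcmm gametes: ECm×2, Ecm×2, eCm×2, ecm×2
EeccMm gametes: EcM×2, Ecm×2, ecM×2, ecm×2
EeCcmm×EeccMm grid (8·8=64): EECcMm=4 EECcmm=4 EEccMm=4 EEccmm=4 EeCcMm=8 EeCcmm=8 EeccMm=8 Eeccmm=8 eeCcMm=4 eeCcmm=4 eeccMm=4 eeccmm=4
EECcmm hits 4/64; gcd=4; 4÷4/64÷4 = 1/16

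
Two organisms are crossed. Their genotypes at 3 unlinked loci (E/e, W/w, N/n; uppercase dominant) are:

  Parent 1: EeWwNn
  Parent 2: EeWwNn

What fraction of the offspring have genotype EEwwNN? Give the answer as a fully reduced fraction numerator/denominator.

EeWwNn gametes: EWN×1, EWn×1, EwN×1, Ewn×1, eWN×1, eWn×1, ewN×1, ewn×1
EeWwNn gametes: EWN×1, EWn×1, EwN×1, Ewn×1, eWN×1, eWn×1, ewN×1, ewn×1
EeWwNn×EeWwNn grid (8·8=64): EEWWNN=1 EEWWNn=2 EEWWnn=1 EEWwNN=2 EEWwNn=4 EEWwnn=2 EEwwNN=1 EEwwNn=2 EEwwnn=1 EeWWNN=2 EeWWNn=4 EeWWnn=2 EeWwNN=4 EeWwNn=8 EeWwnn=4 EewwNN=2 EewwNn=4 Eewwnn=2 eeWWNN=1 eeWWNn=2 eeWWnn=1 eeWwNN=2 eeWwNn=4 eeWwnn=2 eewwNN=1 eewwNn=2 eewwnn=1
EEwwNN hits 1/64; gcd=1; 1÷1/64÷1 = 1/64

P(EEwwNN) = 1/64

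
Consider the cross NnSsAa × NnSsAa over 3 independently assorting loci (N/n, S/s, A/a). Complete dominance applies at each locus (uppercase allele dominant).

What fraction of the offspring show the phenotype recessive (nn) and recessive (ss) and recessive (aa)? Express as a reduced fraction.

NnSsAa gametes: NSA×1, NSa×1, NsA×1, Nsa×1, nSA×1, nSa×1, nsA×1, nsa×1
NnSsAa gametes: NSA×1, NSa×1, NsA×1, Nsa×1, nSA×1, nSa×1, nsA×1, nsa×1
NnSsAa×NnSsAa grid (8·8=64): NNSSAA=1 NNSSAa=2 NNSSaa=1 NNSsAA=2 NNSsAa=4 NNSsaa=2 NNssAA=1 NNssAa=2 NNssaa=1 NnSSAA=2 NnSSAa=4 NnSSaa=2 NnSsAA=4 NnSsAa=8 NnSsaa=4 NnssAA=2 NnssAa=4 Nnssaa=2 nnSSAA=1 nnSSAa=2 nnSSaa=1 nnSsAA=2 nnSsAa=4 nnSsaa=2 nnssAA=1 nnssAa=2 nnssaa=1
nn ss aa hits 1/64; gcd=1; 1÷1/64÷1 = 1/64

P(nn ss aa) = 1/64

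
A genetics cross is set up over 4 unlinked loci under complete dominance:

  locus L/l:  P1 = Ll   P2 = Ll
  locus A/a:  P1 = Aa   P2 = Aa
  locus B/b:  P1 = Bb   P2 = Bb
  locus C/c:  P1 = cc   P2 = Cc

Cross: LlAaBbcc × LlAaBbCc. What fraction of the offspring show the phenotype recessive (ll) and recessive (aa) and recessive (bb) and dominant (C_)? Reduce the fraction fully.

LlAaBbcc gametes: LABc×2, LAbc×2, LaBc×2, Labc×2, lABc×2, lAbc×2, laBc×2, labc×2
LlAaBbCc gametes: LABC×1, LABc×1, LAbC×1, LAbc×1, LaBC×1, LaBc×1, LabC×1, Labc×1, lABC×1, lABc×1, lAbC×1, lAbc×1, laBC×1, laBc×1, labC×1, labc×1
LlAaBbcc×LlAaBbCc grid (16·16=256): LLAABBCc=2 LLAABBcc=2 LLAABbCc=4 LLAABbcc=4 LLAAbbCc=2 LLAAbbcc=2 LLAaBBCc=4 LLAaBBcc=4 LLAaBbCc=8 LLAaBbcc=8 LLAabbCc=4 LLAabbcc=4 LLaaBBCc=2 LLaaBBcc=2 LLaaBbCc=4 LLaaBbcc=4 LLaabbCc=2 LLaabbcc=2 LlAABBCc=4 LlAABBcc=4 LlAABbCc=8 LlAABbcc=8 LlAAbbCc=4 LlAAbbcc=4 LlAaBBCc=8 LlAaBBcc=8 LlAaBbCc=16 LlAaBbcc=16 LlAabbCc=8 LlAabbcc=8 LlaaBBCc=4 LlaaBBcc=4 LlaaBbCc=8 LlaaBbcc=8 LlaabbCc=4 Llaabbcc=4 llAABBCc=2 llAABBcc=2 llAABbCc=4 llAABbcc=4 llAAbbCc=2 llAAbbcc=2 llAaBBCc=4 llAaBBcc=4 llAaBbCc=8 llAaBbcc=8 llAabbCc=4 llAabbcc=4 llaaBBCc=2 llaaBBcc=2 llaaBbCc=4 llaaBbcc=4 llaabbCc=2 llaabbcc=2
ll aa bb C_ hits 2/256; gcd=2; 2÷2/256÷2 = 1/128

P(ll aa bb C_) = 1/128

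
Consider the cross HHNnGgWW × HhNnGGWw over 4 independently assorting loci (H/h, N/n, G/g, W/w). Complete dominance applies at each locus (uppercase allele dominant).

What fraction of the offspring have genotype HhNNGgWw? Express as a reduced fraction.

P(HhNNGgWw) = 1/32

HHNnGgWW gametes: HNGW×4, HNgW×4, HnGW×4, HngW×4
HhNnGGWw gametes: HNGW×2, HNGw×2, HnGW×2, HnGw×2, hNGW×2, hNGw×2, hnGW×2, hnGw×2
HHNnGgWW×HhNnGGWw grid (16·16=256): HHNNGGWW=8 HHNNGGWw=8 HHNNGgWW=8 HHNNGgWw=8 HHNnGGWW=16 HHNnGGWw=16 HHNnGgWW=16 HHNnGgWw=16 HHnnGGWW=8 HHnnGGWw=8 HHnnGgWW=8 HHnnGgWw=8 HhNNGGWW=8 HhNNGGWw=8 HhNNGgWW=8 HhNNGgWw=8 HhNnGGWW=16 HhNnGGWw=16 HhNnGgWW=16 HhNnGgWw=16 HhnnGGWW=8 HhnnGGWw=8 HhnnGgWW=8 HhnnGgWw=8
HhNNGgWw hits 8/256; gcd=8; 8÷8/256÷8 = 1/32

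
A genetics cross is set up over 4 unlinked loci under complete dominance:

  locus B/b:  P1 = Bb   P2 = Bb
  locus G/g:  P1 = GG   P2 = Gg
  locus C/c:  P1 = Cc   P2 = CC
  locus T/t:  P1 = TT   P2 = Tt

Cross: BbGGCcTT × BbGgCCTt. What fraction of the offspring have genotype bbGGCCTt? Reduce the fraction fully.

BbGGCcTT gametes: BGCT×4, BGcT×4, bGCT×4, bGcT×4
BbGgCCTt gametes: BGCT×2, BGCt×2, BgCT×2, BgCt×2, bGCT×2, bGCt×2, bgCT×2, bgCt×2
BbGGCcTT×BbGgCCTt grid (16·16=256): BBGGCCTT=8 BBGGCCTt=8 BBGGCcTT=8 BBGGCcTt=8 BBGgCCTT=8 BBGgCCTt=8 BBGgCcTT=8 BBGgCcTt=8 BbGGCCTT=16 BbGGCCTt=16 BbGGCcTT=16 BbGGCcTt=16 BbGgCCTT=16 BbGgCCTt=16 BbGgCcTT=16 BbGgCcTt=16 bbGGCCTT=8 bbGGCCTt=8 bbGGCcTT=8 bbGGCcTt=8 bbGgCCTT=8 bbGgCCTt=8 bbGgCcTT=8 bbGgCcTt=8
bbGGCCTt hits 8/256; gcd=8; 8÷8/256÷8 = 1/32

P(bbGGCCTt) = 1/32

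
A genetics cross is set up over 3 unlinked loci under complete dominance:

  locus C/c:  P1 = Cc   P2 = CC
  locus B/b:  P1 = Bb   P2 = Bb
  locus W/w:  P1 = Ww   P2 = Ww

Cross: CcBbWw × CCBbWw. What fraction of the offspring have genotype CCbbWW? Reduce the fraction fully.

P(CCbbWW) = 1/32

CcBbWw gametes: CBW×1, CBw×1, CbW×1, Cbw×1, cBW×1, cBw×1, cbW×1, cbw×1
CCBbWw gametes: CBW×2, CBw×2, CbW×2, Cbw×2
CcBbWw×CCBbWw grid (8·8=64): CCBBWW=2 CCBBWw=4 CCBBww=2 CCBbWW=4 CCBbWw=8 CCBbww=4 CCbbWW=2 CCbbWw=4 CCbbww=2 CcBBWW=2 CcBBWw=4 CcBBww=2 CcBbWW=4 CcBbWw=8 CcBbww=4 CcbbWW=2 CcbbWw=4 Ccbbww=2
CCbbWW hits 2/64; gcd=2; 2÷2/64÷2 = 1/32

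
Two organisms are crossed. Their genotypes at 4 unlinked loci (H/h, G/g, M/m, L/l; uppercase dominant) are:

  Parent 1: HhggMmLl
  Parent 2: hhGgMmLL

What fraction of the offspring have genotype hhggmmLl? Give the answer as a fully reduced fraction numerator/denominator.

P(hhggmmLl) = 1/32

HhggMmLl gametes: HgML×2, HgMl×2, HgmL×2, Hgml×2, hgML×2, hgMl×2, hgmL×2, hgml×2
hhGgMmLL gametes: hGML×4, hGmL×4, hgML×4, hgmL×4
HhggMmLl×hhGgMmLL grid (16·16=256): HhGgMMLL=8 HhGgMMLl=8 HhGgMmLL=16 HhGgMmLl=16 HhGgmmLL=8 HhGgmmLl=8 HhggMMLL=8 HhggMMLl=8 HhggMmLL=16 HhggMmLl=16 HhggmmLL=8 HhggmmLl=8 hhGgMMLL=8 hhGgMMLl=8 hhGgMmLL=16 hhGgMmLl=16 hhGgmmLL=8 hhGgmmLl=8 hhggMMLL=8 hhggMMLl=8 hhggMmLL=16 hhggMmLl=16 hhggmmLL=8 hhggmmLl=8
hhggmmLl hits 8/256; gcd=8; 8÷8/256÷8 = 1/32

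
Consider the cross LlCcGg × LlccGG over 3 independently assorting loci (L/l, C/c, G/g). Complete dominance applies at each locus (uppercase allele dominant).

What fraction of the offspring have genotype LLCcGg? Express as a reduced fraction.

P(LLCcGg) = 1/16

LlCcGg gametes: LCG×1, LCg×1, LcG×1, Lcg×1, lCG×1, lCg×1, lcG×1, lcg×1
LlccGG gametes: LcG×4, lcG×4
LlCcGg×LlccGG grid (8·8=64): LLCcGG=4 LLCcGg=4 LLccGG=4 LLccGg=4 LlCcGG=8 LlCcGg=8 LlccGG=8 LlccGg=8 llCcGG=4 llCcGg=4 llccGG=4 llccGg=4
LLCcGg hits 4/64; gcd=4; 4÷4/64÷4 = 1/16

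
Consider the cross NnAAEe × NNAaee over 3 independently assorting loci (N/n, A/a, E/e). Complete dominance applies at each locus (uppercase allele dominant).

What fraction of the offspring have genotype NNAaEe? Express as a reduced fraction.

NnAAEe gametes: NAE×2, NAe×2, nAE×2, nAe×2
NNAaee gametes: NAe×4, Nae×4
NnAAEe×NNAaee grid (8·8=64): NNAAEe=8 NNAAee=8 NNAaEe=8 NNAaee=8 NnAAEe=8 NnAAee=8 NnAaEe=8 NnAaee=8
NNAaEe hits 8/64; gcd=8; 8÷8/64÷8 = 1/8

P(NNAaEe) = 1/8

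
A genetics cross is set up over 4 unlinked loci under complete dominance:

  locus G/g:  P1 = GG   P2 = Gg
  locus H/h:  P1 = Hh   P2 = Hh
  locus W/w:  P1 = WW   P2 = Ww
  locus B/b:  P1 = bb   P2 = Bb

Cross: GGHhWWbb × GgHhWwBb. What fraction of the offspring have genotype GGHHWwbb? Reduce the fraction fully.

GGHhWWbb gametes: GHWb×8, GhWb×8
GgHhWwBb gametes: GHWB×1, GHWb×1, GHwB×1, GHwb×1, GhWB×1, GhWb×1, GhwB×1, Ghwb×1, gHWB×1, gHWb×1, gHwB×1, gHwb×1, ghWB×1, ghWb×1, ghwB×1, ghwb×1
GGHhWWbb×GgHhWwBb grid (16·16=256): GGHHWWBb=8 GGHHWWbb=8 GGHHWwBb=8 GGHHWwbb=8 GGHhWWBb=16 GGHhWWbb=16 GGHhWwBb=16 GGHhWwbb=16 GGhhWWBb=8 GGhhWWbb=8 GGhhWwBb=8 GGhhWwbb=8 GgHHWWBb=8 GgHHWWbb=8 GgHHWwBb=8 GgHHWwbb=8 GgHhWWBb=16 GgHhWWbb=16 GgHhWwBb=16 GgHhWwbb=16 GghhWWBb=8 GghhWWbb=8 GghhWwBb=8 GghhWwbb=8
GGHHWwbb hits 8/256; gcd=8; 8÷8/256÷8 = 1/32

P(GGHHWwbb) = 1/32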